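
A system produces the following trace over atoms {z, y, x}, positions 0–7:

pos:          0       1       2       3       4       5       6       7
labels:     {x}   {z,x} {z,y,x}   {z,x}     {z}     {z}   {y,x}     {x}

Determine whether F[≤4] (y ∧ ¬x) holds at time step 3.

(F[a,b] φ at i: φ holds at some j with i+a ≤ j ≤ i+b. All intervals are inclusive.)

No

Check (y ∧ ¬x) at each j in [3,7]:
  j=3: false
  j=4: false
  j=5: false
  j=6: false
  j=7: false
No position in the window satisfies it → formula fails.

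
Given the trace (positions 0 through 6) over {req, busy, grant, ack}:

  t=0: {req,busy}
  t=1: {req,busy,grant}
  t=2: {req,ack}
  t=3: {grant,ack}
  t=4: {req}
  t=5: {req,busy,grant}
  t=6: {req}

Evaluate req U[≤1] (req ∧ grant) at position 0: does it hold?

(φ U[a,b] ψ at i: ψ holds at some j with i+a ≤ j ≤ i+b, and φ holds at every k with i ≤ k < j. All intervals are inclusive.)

Holds

Need some j in [0,1] with (req ∧ grant), and req at every k in [0,j-1].
  j=0: (req ∧ grant) false.
  j=1: (req ∧ grant) holds; req holds at every k in [0,0] → satisfied.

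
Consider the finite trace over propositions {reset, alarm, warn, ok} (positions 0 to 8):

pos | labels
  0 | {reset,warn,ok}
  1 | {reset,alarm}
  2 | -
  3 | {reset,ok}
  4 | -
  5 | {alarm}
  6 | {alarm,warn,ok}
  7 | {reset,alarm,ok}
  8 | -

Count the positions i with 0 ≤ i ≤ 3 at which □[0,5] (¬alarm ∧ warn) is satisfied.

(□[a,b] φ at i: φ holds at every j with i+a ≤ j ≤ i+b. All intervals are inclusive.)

Evaluate at each i in [0,3]:
  i=0: ✗ (fails at j=1)
  i=1: ✗ (fails at j=1)
  i=2: ✗ (fails at j=2)
  i=3: ✗ (fails at j=3)
Positions where it holds: {} → 0.

0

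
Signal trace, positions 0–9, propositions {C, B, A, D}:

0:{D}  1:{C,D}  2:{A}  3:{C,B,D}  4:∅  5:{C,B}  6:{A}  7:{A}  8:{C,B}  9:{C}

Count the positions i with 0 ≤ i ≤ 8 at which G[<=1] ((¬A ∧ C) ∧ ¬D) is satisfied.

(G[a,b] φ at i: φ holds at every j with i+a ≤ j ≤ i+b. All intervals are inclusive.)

Evaluate at each i in [0,8]:
  i=0: ✗ (fails at j=0)
  i=1: ✗ (fails at j=1)
  i=2: ✗ (fails at j=2)
  i=3: ✗ (fails at j=3)
  i=4: ✗ (fails at j=4)
  i=5: ✗ (fails at j=6)
  i=6: ✗ (fails at j=6)
  i=7: ✗ (fails at j=7)
  i=8: ✓ (all of [8,9])
Positions where it holds: {8} → 1.

1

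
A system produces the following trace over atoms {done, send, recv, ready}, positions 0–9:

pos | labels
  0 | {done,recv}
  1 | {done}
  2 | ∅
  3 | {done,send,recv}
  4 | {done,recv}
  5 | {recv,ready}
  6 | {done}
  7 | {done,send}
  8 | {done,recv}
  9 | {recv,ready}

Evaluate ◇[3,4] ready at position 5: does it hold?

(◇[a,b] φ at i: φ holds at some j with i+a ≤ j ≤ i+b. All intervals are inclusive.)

True

Check ready at each j in [8,9]:
  j=8: false
  j=9: true
Found at j=9 → formula holds.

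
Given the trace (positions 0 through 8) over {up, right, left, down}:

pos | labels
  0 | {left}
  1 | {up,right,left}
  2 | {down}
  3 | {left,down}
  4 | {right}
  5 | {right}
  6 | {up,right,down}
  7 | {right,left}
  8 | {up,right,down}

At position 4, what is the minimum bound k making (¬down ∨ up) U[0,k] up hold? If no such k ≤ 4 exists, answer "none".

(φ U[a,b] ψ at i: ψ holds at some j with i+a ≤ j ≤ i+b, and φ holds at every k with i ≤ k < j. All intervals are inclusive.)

Need earliest j ≥ 4 with up, and (¬down ∨ up) at every k in [4,j-1].
  j=4: rhs fails.
  j=5: rhs fails.
  j=6: rhs holds; lhs holds on [4,5]. k = 2.

2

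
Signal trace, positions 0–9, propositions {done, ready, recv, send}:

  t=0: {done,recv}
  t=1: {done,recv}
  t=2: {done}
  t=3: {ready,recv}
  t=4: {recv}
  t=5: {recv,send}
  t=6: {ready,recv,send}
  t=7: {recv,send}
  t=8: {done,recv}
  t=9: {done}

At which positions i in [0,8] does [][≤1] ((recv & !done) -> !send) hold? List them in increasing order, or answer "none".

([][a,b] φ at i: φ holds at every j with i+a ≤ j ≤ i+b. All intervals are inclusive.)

0, 1, 2, 3, 8

Evaluate at each i in [0,8]:
  i=0: ✓ (all of [0,1])
  i=1: ✓ (all of [1,2])
  i=2: ✓ (all of [2,3])
  i=3: ✓ (all of [3,4])
  i=4: ✗ (fails at j=5)
  i=5: ✗ (fails at j=5)
  i=6: ✗ (fails at j=6)
  i=7: ✗ (fails at j=7)
  i=8: ✓ (all of [8,9])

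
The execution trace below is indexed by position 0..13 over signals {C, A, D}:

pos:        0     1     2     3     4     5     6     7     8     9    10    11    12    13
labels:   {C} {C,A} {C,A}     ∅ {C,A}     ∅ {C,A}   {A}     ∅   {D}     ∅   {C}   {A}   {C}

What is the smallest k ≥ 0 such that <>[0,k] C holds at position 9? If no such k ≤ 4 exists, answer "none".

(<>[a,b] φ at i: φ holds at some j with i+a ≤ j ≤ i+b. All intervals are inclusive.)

2

Scan j = 9,10,… for C:
  j=9: fails
  j=10: fails
  j=11: holds
First hit at j=11, so smallest k = 11-9 = 2.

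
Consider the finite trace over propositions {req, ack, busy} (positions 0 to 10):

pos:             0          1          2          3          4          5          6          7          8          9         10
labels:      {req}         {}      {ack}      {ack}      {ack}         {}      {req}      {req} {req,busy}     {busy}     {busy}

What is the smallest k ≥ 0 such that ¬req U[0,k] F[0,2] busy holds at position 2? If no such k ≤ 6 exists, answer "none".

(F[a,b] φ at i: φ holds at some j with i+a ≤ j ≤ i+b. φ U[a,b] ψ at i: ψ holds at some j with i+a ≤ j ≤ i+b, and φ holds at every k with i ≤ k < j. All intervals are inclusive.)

4

Need earliest j ≥ 2 with F[0,2] busy, and ¬req at every k in [2,j-1].
  j=2: rhs fails.
  j=3: rhs fails.
  j=4: rhs fails.
  j=5: rhs fails.
  j=6: rhs holds; lhs holds on [2,5]. k = 4.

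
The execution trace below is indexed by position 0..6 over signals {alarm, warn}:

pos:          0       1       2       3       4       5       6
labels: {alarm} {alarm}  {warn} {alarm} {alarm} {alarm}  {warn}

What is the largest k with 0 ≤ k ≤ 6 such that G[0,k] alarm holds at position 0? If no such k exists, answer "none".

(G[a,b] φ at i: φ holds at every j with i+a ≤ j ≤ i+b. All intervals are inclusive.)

alarm must hold from j=0 onward; find where it first fails.
  j=0: holds
  j=1: holds
  j=2: fails
Holds on [0,1], so largest k = 1.

1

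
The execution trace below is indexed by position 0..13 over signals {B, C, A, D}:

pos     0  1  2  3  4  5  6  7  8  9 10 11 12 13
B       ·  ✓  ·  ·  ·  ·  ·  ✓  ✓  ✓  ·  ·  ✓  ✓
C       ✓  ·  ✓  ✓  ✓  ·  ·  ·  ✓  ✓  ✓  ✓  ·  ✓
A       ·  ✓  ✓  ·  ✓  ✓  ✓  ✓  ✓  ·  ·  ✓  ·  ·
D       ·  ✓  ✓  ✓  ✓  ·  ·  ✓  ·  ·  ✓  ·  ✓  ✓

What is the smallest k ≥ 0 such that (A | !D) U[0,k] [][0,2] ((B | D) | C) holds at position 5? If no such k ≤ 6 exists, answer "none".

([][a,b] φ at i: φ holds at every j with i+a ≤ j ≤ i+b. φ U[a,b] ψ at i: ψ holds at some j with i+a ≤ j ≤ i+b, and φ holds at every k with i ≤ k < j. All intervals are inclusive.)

Need earliest j ≥ 5 with [][0,2] ((B | D) | C), and (A | !D) at every k in [5,j-1].
  j=5: rhs fails.
  j=6: rhs fails.
  j=7: rhs holds; lhs holds on [5,6]. k = 2.

2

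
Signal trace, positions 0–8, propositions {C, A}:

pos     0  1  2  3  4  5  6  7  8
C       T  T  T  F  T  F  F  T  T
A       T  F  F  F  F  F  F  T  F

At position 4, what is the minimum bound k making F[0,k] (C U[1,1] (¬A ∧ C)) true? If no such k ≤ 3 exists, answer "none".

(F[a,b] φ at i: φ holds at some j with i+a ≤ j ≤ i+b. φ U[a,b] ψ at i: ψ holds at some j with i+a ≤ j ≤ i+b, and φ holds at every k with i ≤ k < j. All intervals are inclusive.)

Scan j = 4,5,… for (C U[1,1] (¬A ∧ C)):
  j=4: fails
  j=5: fails
  j=6: fails
  j=7: holds
First hit at j=7, so smallest k = 7-4 = 3.

3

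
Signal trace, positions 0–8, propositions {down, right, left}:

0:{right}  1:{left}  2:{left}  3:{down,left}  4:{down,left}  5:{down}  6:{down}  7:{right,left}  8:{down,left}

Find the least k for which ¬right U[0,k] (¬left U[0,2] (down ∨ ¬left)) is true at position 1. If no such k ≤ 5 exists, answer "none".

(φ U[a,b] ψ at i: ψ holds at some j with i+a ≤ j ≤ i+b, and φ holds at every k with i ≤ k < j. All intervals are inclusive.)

2

Need earliest j ≥ 1 with (¬left U[0,2] (down ∨ ¬left)), and ¬right at every k in [1,j-1].
  j=1: rhs fails.
  j=2: rhs fails.
  j=3: rhs holds; lhs holds on [1,2]. k = 2.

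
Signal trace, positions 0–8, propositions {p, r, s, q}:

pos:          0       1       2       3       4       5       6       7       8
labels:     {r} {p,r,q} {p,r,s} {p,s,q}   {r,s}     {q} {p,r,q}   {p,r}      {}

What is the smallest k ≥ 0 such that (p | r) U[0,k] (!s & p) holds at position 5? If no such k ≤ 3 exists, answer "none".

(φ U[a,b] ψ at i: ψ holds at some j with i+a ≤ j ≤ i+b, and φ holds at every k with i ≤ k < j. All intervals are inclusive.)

Need earliest j ≥ 5 with (!s & p), and (p | r) at every k in [5,j-1].
  j=5: rhs fails.
  j=6: rhs holds but lhs fails at k=5.
  j=7: rhs holds but lhs fails at k=5.
  j=8: rhs fails.
No witness within the range → none.

none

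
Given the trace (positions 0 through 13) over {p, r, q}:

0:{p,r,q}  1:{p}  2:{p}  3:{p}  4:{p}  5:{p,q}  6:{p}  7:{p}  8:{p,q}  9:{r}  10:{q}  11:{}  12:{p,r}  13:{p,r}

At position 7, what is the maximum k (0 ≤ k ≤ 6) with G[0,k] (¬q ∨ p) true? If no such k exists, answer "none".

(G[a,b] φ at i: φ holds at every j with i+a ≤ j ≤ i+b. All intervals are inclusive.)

2

(¬q ∨ p) must hold from j=7 onward; find where it first fails.
  j=7: holds
  j=8: holds
  j=9: holds
  j=10: fails
Holds on [7,9], so largest k = 2.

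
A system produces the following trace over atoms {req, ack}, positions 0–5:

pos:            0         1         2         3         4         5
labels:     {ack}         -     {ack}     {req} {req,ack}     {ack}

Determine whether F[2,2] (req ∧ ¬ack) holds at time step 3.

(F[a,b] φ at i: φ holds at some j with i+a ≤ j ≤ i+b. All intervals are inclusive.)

Check (req ∧ ¬ack) at each j in [5,5]:
  j=5: false
No position in the window satisfies it → formula fails.

Does not hold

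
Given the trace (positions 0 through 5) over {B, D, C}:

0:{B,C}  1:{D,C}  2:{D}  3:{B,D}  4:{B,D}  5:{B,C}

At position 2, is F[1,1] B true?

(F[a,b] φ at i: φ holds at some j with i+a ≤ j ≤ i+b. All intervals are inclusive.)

Check B at each j in [3,3]:
  j=3: true
Found at j=3 → formula holds.

Holds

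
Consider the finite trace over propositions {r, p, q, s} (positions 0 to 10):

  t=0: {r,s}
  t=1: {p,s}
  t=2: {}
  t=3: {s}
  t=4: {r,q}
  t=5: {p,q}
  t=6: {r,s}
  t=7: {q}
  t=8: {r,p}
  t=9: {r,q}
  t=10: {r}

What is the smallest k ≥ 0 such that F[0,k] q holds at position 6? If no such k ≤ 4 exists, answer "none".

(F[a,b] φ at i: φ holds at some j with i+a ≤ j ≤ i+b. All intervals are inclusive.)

1

Scan j = 6,7,… for q:
  j=6: fails
  j=7: holds
First hit at j=7, so smallest k = 7-6 = 1.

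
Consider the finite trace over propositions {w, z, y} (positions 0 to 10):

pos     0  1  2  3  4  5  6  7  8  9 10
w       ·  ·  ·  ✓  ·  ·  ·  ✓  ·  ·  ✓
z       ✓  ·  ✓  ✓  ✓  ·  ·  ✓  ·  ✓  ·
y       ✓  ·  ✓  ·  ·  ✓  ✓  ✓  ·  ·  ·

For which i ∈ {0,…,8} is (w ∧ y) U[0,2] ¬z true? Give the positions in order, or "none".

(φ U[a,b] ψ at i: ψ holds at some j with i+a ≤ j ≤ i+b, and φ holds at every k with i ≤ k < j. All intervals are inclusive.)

1, 5, 6, 7, 8

Evaluate at each i in [0,8]:
  i=0: ✗ (lhs fails at k=0 before rhs at j=1)
  i=1: ✓ (rhs at j=1)
  i=2: ✗ (no rhs in [2,4])
  i=3: ✗ (lhs fails at k=3 before rhs at j=5)
  i=4: ✗ (lhs fails at k=4 before rhs at j=5)
  i=5: ✓ (rhs at j=5)
  i=6: ✓ (rhs at j=6)
  i=7: ✓ (rhs at j=8; lhs holds on [7,7])
  i=8: ✓ (rhs at j=8)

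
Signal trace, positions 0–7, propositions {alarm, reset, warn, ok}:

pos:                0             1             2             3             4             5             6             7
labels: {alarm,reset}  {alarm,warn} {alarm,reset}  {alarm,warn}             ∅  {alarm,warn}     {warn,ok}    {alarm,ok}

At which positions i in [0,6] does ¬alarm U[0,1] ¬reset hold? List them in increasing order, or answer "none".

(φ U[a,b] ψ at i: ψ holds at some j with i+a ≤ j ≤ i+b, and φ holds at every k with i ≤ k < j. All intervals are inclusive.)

1, 3, 4, 5, 6

Evaluate at each i in [0,6]:
  i=0: ✗ (lhs fails at k=0 before rhs at j=1)
  i=1: ✓ (rhs at j=1)
  i=2: ✗ (lhs fails at k=2 before rhs at j=3)
  i=3: ✓ (rhs at j=3)
  i=4: ✓ (rhs at j=4)
  i=5: ✓ (rhs at j=5)
  i=6: ✓ (rhs at j=6)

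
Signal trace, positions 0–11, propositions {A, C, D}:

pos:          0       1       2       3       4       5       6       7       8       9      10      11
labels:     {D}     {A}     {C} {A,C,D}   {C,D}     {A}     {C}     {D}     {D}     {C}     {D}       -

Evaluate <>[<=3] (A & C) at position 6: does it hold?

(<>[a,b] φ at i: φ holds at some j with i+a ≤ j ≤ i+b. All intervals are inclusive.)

False

Check (A & C) at each j in [6,9]:
  j=6: false
  j=7: false
  j=8: false
  j=9: false
No position in the window satisfies it → formula fails.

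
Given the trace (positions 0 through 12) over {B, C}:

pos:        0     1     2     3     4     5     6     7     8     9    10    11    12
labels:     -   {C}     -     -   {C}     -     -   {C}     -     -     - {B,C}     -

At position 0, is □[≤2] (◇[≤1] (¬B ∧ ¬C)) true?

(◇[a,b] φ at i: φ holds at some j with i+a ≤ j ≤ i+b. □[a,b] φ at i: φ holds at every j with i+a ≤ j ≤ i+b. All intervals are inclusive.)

Check ◇[≤1] (¬B ∧ ¬C) at every j in [0,2]:
  j=0: holds (witness at 0)
  j=1: holds (witness at 2)
  j=2: holds (witness at 2)
All positions satisfy it → formula holds.

True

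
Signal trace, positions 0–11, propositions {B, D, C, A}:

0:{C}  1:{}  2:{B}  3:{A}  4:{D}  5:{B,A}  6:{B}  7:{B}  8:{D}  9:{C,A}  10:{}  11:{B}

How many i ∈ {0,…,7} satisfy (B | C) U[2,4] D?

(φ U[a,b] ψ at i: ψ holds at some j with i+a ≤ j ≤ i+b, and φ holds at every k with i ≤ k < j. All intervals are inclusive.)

2

Evaluate at each i in [0,7]:
  i=0: ✗ (lhs fails at k=1 before rhs at j=4)
  i=1: ✗ (lhs fails at k=1 before rhs at j=4)
  i=2: ✗ (lhs fails at k=3 before rhs at j=4)
  i=3: ✗ (no rhs in [5,7])
  i=4: ✗ (lhs fails at k=4 before rhs at j=8)
  i=5: ✓ (rhs at j=8; lhs holds on [5,7])
  i=6: ✓ (rhs at j=8; lhs holds on [6,7])
  i=7: ✗ (no rhs in [9,11])
Positions where it holds: {5, 6} → 2.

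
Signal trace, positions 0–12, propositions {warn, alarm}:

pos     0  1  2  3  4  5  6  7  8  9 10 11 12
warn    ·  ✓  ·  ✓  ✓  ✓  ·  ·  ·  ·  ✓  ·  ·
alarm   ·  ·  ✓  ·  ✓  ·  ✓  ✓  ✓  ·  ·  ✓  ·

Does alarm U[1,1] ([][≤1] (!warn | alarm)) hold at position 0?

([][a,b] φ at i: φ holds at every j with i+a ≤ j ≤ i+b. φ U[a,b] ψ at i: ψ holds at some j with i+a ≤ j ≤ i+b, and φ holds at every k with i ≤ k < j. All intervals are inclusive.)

Need some j in [1,1] with [][≤1] (!warn | alarm), and alarm at every k in [0,j-1].
  j=1: [][≤1] (!warn | alarm) — fails at 1.
No j in the window works → until fails.

False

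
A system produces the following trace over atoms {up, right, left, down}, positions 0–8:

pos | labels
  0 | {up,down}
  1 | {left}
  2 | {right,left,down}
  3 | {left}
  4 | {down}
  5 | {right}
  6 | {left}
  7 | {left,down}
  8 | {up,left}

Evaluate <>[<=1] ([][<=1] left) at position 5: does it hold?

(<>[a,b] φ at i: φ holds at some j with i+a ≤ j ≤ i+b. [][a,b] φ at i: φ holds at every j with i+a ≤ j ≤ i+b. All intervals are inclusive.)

True

Check [][<=1] left at each j in [5,6]:
  j=5: fails at 5
  j=6: holds on [6,7]
Found at j=6 → formula holds.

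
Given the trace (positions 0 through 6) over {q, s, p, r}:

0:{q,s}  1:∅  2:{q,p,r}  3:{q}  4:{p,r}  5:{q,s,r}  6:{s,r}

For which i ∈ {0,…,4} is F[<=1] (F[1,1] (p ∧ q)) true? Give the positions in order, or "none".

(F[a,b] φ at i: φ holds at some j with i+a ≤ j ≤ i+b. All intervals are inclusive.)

Evaluate at each i in [0,4]:
  i=0: ✓ (witness j=1)
  i=1: ✓ (witness j=1)
  i=2: ✗ (none in [2,3])
  i=3: ✗ (none in [3,4])
  i=4: ✗ (none in [4,5])

0, 1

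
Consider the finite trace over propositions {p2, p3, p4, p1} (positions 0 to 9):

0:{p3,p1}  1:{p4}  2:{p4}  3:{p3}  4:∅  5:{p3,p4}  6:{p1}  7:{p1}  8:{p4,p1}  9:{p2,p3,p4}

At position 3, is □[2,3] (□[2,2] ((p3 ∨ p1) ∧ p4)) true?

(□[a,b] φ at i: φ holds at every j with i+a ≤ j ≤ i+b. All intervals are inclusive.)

No

Check □[2,2] ((p3 ∨ p1) ∧ p4) at every j in [5,6]:
  j=5: fails at 7
  j=6: holds on [8,8]
Fails at j=5 → formula fails.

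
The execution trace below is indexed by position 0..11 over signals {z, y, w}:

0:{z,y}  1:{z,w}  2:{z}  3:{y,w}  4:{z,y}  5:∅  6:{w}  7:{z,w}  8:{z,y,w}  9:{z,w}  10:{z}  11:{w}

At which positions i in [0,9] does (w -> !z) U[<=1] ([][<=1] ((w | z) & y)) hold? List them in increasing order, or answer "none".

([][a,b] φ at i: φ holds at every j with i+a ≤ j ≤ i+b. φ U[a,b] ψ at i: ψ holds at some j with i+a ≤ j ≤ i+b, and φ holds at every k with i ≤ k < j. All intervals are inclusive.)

2, 3

Evaluate at each i in [0,9]:
  i=0: ✗ (no rhs in [0,1])
  i=1: ✗ (no rhs in [1,2])
  i=2: ✓ (rhs at j=3; lhs holds on [2,2])
  i=3: ✓ (rhs at j=3)
  i=4: ✗ (no rhs in [4,5])
  i=5: ✗ (no rhs in [5,6])
  i=6: ✗ (no rhs in [6,7])
  i=7: ✗ (no rhs in [7,8])
  i=8: ✗ (no rhs in [8,9])
  i=9: ✗ (no rhs in [9,10])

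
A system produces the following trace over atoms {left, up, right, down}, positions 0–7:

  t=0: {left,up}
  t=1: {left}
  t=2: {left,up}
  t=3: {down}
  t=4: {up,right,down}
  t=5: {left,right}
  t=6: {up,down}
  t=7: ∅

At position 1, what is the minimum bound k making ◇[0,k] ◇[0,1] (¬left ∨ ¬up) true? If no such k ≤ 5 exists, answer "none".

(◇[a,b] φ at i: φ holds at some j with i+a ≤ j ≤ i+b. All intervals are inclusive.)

0

Scan j = 1,2,… for ◇[0,1] (¬left ∨ ¬up):
  j=1: holds
First hit at j=1, so smallest k = 1-1 = 0.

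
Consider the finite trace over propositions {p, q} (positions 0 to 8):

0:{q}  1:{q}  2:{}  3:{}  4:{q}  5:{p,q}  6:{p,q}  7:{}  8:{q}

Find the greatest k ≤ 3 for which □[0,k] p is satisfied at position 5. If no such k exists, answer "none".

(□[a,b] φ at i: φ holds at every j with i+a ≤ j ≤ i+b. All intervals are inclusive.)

p must hold from j=5 onward; find where it first fails.
  j=5: holds
  j=6: holds
  j=7: fails
Holds on [5,6], so largest k = 1.

1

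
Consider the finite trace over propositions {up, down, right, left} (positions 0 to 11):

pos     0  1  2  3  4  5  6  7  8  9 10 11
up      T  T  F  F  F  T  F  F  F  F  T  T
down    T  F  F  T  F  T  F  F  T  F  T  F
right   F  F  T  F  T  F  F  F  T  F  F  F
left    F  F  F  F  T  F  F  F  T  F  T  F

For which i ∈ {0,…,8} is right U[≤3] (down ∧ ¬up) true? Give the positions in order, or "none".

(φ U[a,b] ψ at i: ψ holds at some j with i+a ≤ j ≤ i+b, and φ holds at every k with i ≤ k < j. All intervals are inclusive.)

Evaluate at each i in [0,8]:
  i=0: ✗ (lhs fails at k=0 before rhs at j=3)
  i=1: ✗ (lhs fails at k=1 before rhs at j=3)
  i=2: ✓ (rhs at j=3; lhs holds on [2,2])
  i=3: ✓ (rhs at j=3)
  i=4: ✗ (no rhs in [4,7])
  i=5: ✗ (lhs fails at k=5 before rhs at j=8)
  i=6: ✗ (lhs fails at k=6 before rhs at j=8)
  i=7: ✗ (lhs fails at k=7 before rhs at j=8)
  i=8: ✓ (rhs at j=8)

2, 3, 8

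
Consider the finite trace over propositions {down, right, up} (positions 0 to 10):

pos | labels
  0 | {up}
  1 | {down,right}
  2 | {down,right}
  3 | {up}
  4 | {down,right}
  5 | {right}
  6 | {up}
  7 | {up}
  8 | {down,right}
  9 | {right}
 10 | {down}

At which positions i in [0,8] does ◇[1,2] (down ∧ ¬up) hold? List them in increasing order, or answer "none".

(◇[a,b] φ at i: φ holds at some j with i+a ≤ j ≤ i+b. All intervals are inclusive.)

0, 1, 2, 3, 6, 7, 8

Evaluate at each i in [0,8]:
  i=0: ✓ (witness j=1)
  i=1: ✓ (witness j=2)
  i=2: ✓ (witness j=4)
  i=3: ✓ (witness j=4)
  i=4: ✗ (none in [5,6])
  i=5: ✗ (none in [6,7])
  i=6: ✓ (witness j=8)
  i=7: ✓ (witness j=8)
  i=8: ✓ (witness j=10)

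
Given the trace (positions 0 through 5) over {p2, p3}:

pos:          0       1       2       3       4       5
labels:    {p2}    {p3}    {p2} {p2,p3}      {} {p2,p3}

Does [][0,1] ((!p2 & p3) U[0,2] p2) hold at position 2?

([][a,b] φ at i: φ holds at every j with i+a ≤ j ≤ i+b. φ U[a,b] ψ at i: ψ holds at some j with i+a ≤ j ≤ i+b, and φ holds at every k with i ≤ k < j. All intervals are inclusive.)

True

Check ((!p2 & p3) U[0,2] p2) at every j in [2,3]:
  j=2: holds
  j=3: holds
All positions satisfy it → formula holds.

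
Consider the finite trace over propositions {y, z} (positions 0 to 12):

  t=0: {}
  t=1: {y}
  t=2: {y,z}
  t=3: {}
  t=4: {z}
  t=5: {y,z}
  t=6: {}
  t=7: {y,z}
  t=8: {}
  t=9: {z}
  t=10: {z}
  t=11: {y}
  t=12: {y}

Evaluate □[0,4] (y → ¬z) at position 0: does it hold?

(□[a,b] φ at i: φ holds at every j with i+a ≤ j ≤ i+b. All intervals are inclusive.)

No

Check (y → ¬z) at every j in [0,4]:
  j=0: antecedent false → ✓
  j=1: antecedent true; consequent true → ✓
  j=2: antecedent true; consequent false → ✗
  j=3: antecedent false → ✓
  j=4: antecedent false → ✓
Fails at j=2 → formula fails.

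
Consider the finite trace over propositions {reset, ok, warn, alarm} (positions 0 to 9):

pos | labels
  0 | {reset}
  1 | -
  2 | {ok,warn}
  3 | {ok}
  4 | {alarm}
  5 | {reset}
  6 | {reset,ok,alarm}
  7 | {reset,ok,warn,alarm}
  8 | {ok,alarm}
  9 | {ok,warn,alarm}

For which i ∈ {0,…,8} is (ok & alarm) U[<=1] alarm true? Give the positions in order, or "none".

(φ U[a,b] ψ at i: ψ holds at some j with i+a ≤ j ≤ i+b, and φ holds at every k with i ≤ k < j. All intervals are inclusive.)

Evaluate at each i in [0,8]:
  i=0: ✗ (no rhs in [0,1])
  i=1: ✗ (no rhs in [1,2])
  i=2: ✗ (no rhs in [2,3])
  i=3: ✗ (lhs fails at k=3 before rhs at j=4)
  i=4: ✓ (rhs at j=4)
  i=5: ✗ (lhs fails at k=5 before rhs at j=6)
  i=6: ✓ (rhs at j=6)
  i=7: ✓ (rhs at j=7)
  i=8: ✓ (rhs at j=8)

4, 6, 7, 8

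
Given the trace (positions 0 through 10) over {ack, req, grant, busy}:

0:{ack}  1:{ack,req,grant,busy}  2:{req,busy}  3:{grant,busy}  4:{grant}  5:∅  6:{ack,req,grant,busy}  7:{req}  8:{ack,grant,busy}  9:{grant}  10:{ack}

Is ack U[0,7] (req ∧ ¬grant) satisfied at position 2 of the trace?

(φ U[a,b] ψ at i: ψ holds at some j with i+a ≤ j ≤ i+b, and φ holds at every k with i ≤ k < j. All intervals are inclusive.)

Yes

Need some j in [2,9] with (req ∧ ¬grant), and ack at every k in [2,j-1].
  j=2: (req ∧ ¬grant) holds; no prefix to check → satisfied.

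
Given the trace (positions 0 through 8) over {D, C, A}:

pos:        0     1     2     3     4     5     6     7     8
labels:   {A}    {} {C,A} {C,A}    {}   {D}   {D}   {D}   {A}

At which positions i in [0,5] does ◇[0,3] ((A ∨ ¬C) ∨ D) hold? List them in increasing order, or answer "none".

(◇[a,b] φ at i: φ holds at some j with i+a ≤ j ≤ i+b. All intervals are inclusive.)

0, 1, 2, 3, 4, 5

Evaluate at each i in [0,5]:
  i=0: ✓ (witness j=0)
  i=1: ✓ (witness j=1)
  i=2: ✓ (witness j=2)
  i=3: ✓ (witness j=3)
  i=4: ✓ (witness j=4)
  i=5: ✓ (witness j=5)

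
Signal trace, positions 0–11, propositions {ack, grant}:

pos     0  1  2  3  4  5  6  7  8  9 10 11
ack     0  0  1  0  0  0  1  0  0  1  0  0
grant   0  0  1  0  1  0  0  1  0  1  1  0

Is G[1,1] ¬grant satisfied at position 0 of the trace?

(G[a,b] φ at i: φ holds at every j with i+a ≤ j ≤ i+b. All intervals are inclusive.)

True

Check ¬grant at every j in [1,1]:
  j=1: true
All positions satisfy it → formula holds.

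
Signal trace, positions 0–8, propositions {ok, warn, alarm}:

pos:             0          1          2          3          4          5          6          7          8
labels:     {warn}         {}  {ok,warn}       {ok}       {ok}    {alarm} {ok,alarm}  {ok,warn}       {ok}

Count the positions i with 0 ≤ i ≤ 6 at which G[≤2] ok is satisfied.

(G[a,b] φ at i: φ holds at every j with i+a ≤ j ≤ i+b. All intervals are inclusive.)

2

Evaluate at each i in [0,6]:
  i=0: ✗ (fails at j=0)
  i=1: ✗ (fails at j=1)
  i=2: ✓ (all of [2,4])
  i=3: ✗ (fails at j=5)
  i=4: ✗ (fails at j=5)
  i=5: ✗ (fails at j=5)
  i=6: ✓ (all of [6,8])
Positions where it holds: {2, 6} → 2.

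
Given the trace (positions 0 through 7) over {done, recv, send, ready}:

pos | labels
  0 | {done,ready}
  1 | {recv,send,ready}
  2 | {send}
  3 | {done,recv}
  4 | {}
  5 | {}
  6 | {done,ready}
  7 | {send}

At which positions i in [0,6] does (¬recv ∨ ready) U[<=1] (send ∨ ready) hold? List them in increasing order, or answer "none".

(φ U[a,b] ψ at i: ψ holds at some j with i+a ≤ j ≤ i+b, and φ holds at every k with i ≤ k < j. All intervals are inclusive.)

0, 1, 2, 5, 6

Evaluate at each i in [0,6]:
  i=0: ✓ (rhs at j=0)
  i=1: ✓ (rhs at j=1)
  i=2: ✓ (rhs at j=2)
  i=3: ✗ (no rhs in [3,4])
  i=4: ✗ (no rhs in [4,5])
  i=5: ✓ (rhs at j=6; lhs holds on [5,5])
  i=6: ✓ (rhs at j=6)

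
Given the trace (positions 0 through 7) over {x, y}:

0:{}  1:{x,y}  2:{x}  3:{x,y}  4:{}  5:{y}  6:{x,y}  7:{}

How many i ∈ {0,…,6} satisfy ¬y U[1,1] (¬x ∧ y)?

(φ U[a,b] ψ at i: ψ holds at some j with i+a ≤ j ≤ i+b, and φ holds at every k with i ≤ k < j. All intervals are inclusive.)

Evaluate at each i in [0,6]:
  i=0: ✗ (no rhs in [1,1])
  i=1: ✗ (no rhs in [2,2])
  i=2: ✗ (no rhs in [3,3])
  i=3: ✗ (no rhs in [4,4])
  i=4: ✓ (rhs at j=5; lhs holds on [4,4])
  i=5: ✗ (no rhs in [6,6])
  i=6: ✗ (no rhs in [7,7])
Positions where it holds: {4} → 1.

1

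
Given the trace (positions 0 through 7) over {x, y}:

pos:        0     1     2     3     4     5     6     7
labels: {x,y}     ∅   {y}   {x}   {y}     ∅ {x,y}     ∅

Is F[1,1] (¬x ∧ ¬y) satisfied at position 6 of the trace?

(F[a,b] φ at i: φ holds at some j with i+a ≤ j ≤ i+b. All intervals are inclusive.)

Holds

Check (¬x ∧ ¬y) at each j in [7,7]:
  j=7: true
Found at j=7 → formula holds.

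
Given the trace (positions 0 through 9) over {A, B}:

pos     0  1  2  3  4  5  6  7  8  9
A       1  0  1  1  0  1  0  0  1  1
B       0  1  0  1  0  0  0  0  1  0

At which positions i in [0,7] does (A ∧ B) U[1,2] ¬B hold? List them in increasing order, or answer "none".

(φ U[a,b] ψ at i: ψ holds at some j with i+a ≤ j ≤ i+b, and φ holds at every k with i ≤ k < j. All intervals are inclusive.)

Evaluate at each i in [0,7]:
  i=0: ✗ (lhs fails at k=0 before rhs at j=2)
  i=1: ✗ (lhs fails at k=1 before rhs at j=2)
  i=2: ✗ (lhs fails at k=2 before rhs at j=4)
  i=3: ✓ (rhs at j=4; lhs holds on [3,3])
  i=4: ✗ (lhs fails at k=4 before rhs at j=5)
  i=5: ✗ (lhs fails at k=5 before rhs at j=6)
  i=6: ✗ (lhs fails at k=6 before rhs at j=7)
  i=7: ✗ (lhs fails at k=7 before rhs at j=9)

3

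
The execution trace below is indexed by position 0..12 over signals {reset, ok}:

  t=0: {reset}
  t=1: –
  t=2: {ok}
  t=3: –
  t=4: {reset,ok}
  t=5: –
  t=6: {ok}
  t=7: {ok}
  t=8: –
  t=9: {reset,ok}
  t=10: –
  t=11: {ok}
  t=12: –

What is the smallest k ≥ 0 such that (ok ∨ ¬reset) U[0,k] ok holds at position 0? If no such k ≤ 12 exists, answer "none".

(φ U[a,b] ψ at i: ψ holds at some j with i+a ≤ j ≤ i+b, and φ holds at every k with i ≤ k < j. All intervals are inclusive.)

none

Need earliest j ≥ 0 with ok, and (ok ∨ ¬reset) at every k in [0,j-1].
  j=0: rhs fails.
  j=1: rhs fails.
  j=2: rhs holds but lhs fails at k=0.
  j=3: rhs fails.
  j=4: rhs holds but lhs fails at k=0.
  j=5: rhs fails.
  j=6: rhs holds but lhs fails at k=0.
  j=7: rhs holds but lhs fails at k=0.
  j=8: rhs fails.
  j=9: rhs holds but lhs fails at k=0.
  j=10: rhs fails.
  j=11: rhs holds but lhs fails at k=0.
  j=12: rhs fails.
No witness within the range → none.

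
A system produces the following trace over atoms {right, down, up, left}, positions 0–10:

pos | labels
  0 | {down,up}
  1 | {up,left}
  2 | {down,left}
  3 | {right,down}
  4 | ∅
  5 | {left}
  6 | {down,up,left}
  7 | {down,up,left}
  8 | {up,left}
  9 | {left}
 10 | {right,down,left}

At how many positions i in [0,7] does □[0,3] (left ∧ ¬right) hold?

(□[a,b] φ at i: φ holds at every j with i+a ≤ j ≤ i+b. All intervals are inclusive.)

2

Evaluate at each i in [0,7]:
  i=0: ✗ (fails at j=0)
  i=1: ✗ (fails at j=3)
  i=2: ✗ (fails at j=3)
  i=3: ✗ (fails at j=3)
  i=4: ✗ (fails at j=4)
  i=5: ✓ (all of [5,8])
  i=6: ✓ (all of [6,9])
  i=7: ✗ (fails at j=10)
Positions where it holds: {5, 6} → 2.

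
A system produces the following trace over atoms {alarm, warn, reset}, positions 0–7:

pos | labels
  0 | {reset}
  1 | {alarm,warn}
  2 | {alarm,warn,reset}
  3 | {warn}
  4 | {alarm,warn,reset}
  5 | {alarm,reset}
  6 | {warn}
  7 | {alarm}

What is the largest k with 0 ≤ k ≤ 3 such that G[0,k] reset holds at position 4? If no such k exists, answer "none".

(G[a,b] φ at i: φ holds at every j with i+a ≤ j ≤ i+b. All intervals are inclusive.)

1

reset must hold from j=4 onward; find where it first fails.
  j=4: holds
  j=5: holds
  j=6: fails
Holds on [4,5], so largest k = 1.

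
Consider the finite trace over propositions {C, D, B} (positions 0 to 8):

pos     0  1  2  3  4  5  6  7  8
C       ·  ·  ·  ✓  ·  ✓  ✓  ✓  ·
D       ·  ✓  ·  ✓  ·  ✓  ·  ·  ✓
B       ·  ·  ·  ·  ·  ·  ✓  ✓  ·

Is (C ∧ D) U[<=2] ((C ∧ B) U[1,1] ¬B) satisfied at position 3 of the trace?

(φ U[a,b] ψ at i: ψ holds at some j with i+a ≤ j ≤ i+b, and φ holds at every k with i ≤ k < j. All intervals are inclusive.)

No

Need some j in [3,5] with ((C ∧ B) U[1,1] ¬B), and (C ∧ D) at every k in [3,j-1].
  j=3: ((C ∧ B) U[1,1] ¬B) — fails.
  j=4: ((C ∧ B) U[1,1] ¬B) — fails.
  j=5: ((C ∧ B) U[1,1] ¬B) — fails.
No j in the window works → until fails.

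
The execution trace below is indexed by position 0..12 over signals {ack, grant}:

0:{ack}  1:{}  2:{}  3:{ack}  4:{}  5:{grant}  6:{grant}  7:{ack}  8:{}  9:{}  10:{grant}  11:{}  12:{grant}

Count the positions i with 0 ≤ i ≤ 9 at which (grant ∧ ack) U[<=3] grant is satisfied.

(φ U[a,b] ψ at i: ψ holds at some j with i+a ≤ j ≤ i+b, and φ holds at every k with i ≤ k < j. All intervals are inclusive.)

2

Evaluate at each i in [0,9]:
  i=0: ✗ (no rhs in [0,3])
  i=1: ✗ (no rhs in [1,4])
  i=2: ✗ (lhs fails at k=2 before rhs at j=5)
  i=3: ✗ (lhs fails at k=3 before rhs at j=5)
  i=4: ✗ (lhs fails at k=4 before rhs at j=5)
  i=5: ✓ (rhs at j=5)
  i=6: ✓ (rhs at j=6)
  i=7: ✗ (lhs fails at k=7 before rhs at j=10)
  i=8: ✗ (lhs fails at k=8 before rhs at j=10)
  i=9: ✗ (lhs fails at k=9 before rhs at j=10)
Positions where it holds: {5, 6} → 2.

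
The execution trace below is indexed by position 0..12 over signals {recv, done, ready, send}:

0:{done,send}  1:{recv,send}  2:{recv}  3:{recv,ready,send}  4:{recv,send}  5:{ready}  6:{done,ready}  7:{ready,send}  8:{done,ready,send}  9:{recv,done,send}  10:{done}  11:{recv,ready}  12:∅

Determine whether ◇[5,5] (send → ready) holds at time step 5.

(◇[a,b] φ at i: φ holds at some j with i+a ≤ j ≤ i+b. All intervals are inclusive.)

Yes

Check (send → ready) at each j in [10,10]:
  j=10: true
Found at j=10 → formula holds.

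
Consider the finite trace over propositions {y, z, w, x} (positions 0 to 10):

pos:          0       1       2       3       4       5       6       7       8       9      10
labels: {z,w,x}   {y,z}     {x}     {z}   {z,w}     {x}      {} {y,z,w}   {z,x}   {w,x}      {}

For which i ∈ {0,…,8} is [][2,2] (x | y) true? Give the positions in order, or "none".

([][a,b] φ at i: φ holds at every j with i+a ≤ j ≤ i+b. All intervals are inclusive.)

Evaluate at each i in [0,8]:
  i=0: ✓ (all of [2,2])
  i=1: ✗ (fails at j=3)
  i=2: ✗ (fails at j=4)
  i=3: ✓ (all of [5,5])
  i=4: ✗ (fails at j=6)
  i=5: ✓ (all of [7,7])
  i=6: ✓ (all of [8,8])
  i=7: ✓ (all of [9,9])
  i=8: ✗ (fails at j=10)

0, 3, 5, 6, 7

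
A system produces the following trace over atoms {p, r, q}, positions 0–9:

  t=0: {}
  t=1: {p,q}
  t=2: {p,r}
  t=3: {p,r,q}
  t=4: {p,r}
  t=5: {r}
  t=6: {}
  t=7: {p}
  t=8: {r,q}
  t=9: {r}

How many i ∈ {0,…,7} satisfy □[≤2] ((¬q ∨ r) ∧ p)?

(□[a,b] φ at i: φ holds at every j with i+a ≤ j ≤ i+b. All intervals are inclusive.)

Evaluate at each i in [0,7]:
  i=0: ✗ (fails at j=0)
  i=1: ✗ (fails at j=1)
  i=2: ✓ (all of [2,4])
  i=3: ✗ (fails at j=5)
  i=4: ✗ (fails at j=5)
  i=5: ✗ (fails at j=5)
  i=6: ✗ (fails at j=6)
  i=7: ✗ (fails at j=8)
Positions where it holds: {2} → 1.

1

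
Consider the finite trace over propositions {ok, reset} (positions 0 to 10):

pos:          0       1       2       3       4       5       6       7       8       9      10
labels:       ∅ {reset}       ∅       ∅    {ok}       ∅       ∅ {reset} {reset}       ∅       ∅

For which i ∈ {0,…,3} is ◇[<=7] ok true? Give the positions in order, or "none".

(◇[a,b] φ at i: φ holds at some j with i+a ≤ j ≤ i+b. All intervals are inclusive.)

Evaluate at each i in [0,3]:
  i=0: ✓ (witness j=4)
  i=1: ✓ (witness j=4)
  i=2: ✓ (witness j=4)
  i=3: ✓ (witness j=4)

0, 1, 2, 3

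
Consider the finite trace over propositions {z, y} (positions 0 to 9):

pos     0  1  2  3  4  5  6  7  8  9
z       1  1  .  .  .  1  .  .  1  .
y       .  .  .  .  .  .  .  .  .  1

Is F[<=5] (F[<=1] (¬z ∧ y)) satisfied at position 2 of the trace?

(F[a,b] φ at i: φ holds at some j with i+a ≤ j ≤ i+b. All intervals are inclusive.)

Check F[<=1] (¬z ∧ y) at each j in [2,7]:
  j=2: fails (none in [2,3])
  j=3: fails (none in [3,4])
  j=4: fails (none in [4,5])
  j=5: fails (none in [5,6])
  j=6: fails (none in [6,7])
  j=7: fails (none in [7,8])
No position in the window satisfies it → formula fails.

Does not hold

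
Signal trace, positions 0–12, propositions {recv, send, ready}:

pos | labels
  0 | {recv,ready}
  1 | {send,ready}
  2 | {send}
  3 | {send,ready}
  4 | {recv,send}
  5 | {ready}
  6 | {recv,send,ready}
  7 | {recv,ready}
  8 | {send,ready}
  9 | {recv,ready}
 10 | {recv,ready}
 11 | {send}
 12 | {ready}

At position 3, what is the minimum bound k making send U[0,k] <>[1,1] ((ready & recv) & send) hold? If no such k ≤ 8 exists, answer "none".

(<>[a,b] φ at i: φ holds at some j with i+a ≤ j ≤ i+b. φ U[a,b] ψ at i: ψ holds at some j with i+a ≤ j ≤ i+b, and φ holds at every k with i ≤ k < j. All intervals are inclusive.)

Need earliest j ≥ 3 with <>[1,1] ((ready & recv) & send), and send at every k in [3,j-1].
  j=3: rhs fails.
  j=4: rhs fails.
  j=5: rhs holds; lhs holds on [3,4]. k = 2.

2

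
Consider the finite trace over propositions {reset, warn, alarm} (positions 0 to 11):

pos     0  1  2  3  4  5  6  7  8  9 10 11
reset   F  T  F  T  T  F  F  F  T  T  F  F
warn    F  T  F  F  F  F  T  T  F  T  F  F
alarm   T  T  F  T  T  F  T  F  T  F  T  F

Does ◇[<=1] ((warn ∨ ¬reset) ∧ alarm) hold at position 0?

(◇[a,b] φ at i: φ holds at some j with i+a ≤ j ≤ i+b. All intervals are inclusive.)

True

Check ((warn ∨ ¬reset) ∧ alarm) at each j in [0,1]:
  j=0: true
  j=1: true
Found at j=0 → formula holds.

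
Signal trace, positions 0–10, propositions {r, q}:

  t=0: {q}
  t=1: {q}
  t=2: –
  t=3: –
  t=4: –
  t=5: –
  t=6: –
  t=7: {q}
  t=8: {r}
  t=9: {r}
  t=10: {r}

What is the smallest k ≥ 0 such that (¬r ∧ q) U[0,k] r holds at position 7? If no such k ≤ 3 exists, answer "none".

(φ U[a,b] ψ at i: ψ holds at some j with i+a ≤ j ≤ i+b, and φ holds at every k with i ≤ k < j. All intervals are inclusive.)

1

Need earliest j ≥ 7 with r, and (¬r ∧ q) at every k in [7,j-1].
  j=7: rhs fails.
  j=8: rhs holds; lhs holds on [7,7]. k = 1.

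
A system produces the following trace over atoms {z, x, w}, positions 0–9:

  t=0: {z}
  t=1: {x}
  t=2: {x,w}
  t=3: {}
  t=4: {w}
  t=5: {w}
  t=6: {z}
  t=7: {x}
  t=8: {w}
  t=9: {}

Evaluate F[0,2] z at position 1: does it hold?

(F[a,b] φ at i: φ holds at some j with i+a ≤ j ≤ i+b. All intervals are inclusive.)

Check z at each j in [1,3]:
  j=1: false
  j=2: false
  j=3: false
No position in the window satisfies it → formula fails.

False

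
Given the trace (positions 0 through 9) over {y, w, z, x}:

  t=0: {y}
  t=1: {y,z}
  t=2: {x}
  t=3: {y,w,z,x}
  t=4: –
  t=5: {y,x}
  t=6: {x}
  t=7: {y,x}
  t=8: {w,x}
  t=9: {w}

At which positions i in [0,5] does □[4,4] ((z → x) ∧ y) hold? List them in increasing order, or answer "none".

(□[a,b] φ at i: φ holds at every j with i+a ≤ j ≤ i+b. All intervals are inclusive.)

Evaluate at each i in [0,5]:
  i=0: ✗ (fails at j=4)
  i=1: ✓ (all of [5,5])
  i=2: ✗ (fails at j=6)
  i=3: ✓ (all of [7,7])
  i=4: ✗ (fails at j=8)
  i=5: ✗ (fails at j=9)

1, 3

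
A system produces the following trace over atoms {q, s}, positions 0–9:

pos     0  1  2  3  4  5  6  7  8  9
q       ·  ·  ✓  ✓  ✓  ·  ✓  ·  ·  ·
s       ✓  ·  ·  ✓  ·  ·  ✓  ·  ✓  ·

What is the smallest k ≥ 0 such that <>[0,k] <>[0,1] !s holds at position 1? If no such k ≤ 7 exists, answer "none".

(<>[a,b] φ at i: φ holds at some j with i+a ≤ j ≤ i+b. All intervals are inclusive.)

0

Scan j = 1,2,… for <>[0,1] !s:
  j=1: holds
First hit at j=1, so smallest k = 1-1 = 0.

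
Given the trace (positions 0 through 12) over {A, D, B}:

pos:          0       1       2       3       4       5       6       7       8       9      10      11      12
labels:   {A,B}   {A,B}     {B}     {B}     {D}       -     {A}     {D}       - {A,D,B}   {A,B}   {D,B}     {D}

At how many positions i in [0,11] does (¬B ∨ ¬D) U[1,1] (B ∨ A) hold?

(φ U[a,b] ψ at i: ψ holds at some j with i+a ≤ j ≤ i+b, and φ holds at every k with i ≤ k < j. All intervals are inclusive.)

6

Evaluate at each i in [0,11]:
  i=0: ✓ (rhs at j=1; lhs holds on [0,0])
  i=1: ✓ (rhs at j=2; lhs holds on [1,1])
  i=2: ✓ (rhs at j=3; lhs holds on [2,2])
  i=3: ✗ (no rhs in [4,4])
  i=4: ✗ (no rhs in [5,5])
  i=5: ✓ (rhs at j=6; lhs holds on [5,5])
  i=6: ✗ (no rhs in [7,7])
  i=7: ✗ (no rhs in [8,8])
  i=8: ✓ (rhs at j=9; lhs holds on [8,8])
  i=9: ✗ (lhs fails at k=9 before rhs at j=10)
  i=10: ✓ (rhs at j=11; lhs holds on [10,10])
  i=11: ✗ (no rhs in [12,12])
Positions where it holds: {0, 1, 2, 5, 8, 10} → 6.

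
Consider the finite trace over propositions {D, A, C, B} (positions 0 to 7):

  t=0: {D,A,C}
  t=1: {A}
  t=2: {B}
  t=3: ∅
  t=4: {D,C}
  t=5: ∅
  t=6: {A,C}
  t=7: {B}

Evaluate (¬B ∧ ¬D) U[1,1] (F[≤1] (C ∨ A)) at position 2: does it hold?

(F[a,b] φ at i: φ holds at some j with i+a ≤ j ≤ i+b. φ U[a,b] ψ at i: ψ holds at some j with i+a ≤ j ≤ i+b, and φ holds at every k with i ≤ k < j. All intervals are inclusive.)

Need some j in [3,3] with F[≤1] (C ∨ A), and (¬B ∧ ¬D) at every k in [2,j-1].
  j=3: F[≤1] (C ∨ A) holds, but (¬B ∧ ¬D) fails at k=2 → not this j.
No j in the window works → until fails.

No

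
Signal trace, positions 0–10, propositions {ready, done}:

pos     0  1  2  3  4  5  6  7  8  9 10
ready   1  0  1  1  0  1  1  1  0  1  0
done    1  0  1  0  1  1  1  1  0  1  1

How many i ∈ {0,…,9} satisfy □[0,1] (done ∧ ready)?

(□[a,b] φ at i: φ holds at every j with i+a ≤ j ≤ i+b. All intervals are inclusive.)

Evaluate at each i in [0,9]:
  i=0: ✗ (fails at j=1)
  i=1: ✗ (fails at j=1)
  i=2: ✗ (fails at j=3)
  i=3: ✗ (fails at j=3)
  i=4: ✗ (fails at j=4)
  i=5: ✓ (all of [5,6])
  i=6: ✓ (all of [6,7])
  i=7: ✗ (fails at j=8)
  i=8: ✗ (fails at j=8)
  i=9: ✗ (fails at j=10)
Positions where it holds: {5, 6} → 2.

2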